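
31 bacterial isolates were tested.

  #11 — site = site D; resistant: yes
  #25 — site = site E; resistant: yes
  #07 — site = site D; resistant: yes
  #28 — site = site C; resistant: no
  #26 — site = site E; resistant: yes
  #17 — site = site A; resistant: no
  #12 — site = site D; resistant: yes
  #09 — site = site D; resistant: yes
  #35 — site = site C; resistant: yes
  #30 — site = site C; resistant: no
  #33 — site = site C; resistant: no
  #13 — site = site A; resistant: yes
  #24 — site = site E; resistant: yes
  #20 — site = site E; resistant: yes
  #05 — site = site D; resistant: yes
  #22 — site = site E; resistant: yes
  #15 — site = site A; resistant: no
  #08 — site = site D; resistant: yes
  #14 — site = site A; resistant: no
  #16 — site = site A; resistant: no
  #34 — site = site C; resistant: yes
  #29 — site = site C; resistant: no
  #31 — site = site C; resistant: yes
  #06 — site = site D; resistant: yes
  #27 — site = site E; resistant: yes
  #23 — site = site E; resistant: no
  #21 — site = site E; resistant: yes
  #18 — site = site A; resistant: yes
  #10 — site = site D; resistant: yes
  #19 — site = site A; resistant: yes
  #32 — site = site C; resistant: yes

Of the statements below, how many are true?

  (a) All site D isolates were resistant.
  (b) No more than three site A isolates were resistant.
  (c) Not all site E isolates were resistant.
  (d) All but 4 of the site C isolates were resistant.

4

(a) site D: |A| = 8, |A ∩ B| = 8; needs A ⊆ B, i.e. every element of A is in B (|A ∖ B| = 0) — true.
(b) site A: |A| = 7, |A ∩ B| = 3; needs |A ∩ B| ≤ 3 — true.
(c) site E: |A| = 8, |A ∩ B| = 7; needs A ⊄ B (|A ∖ B| ≥ 1) — true.
(d) site C: |A| = 8, |A ∩ B| = 4; needs |A ∖ B| = 4 — true.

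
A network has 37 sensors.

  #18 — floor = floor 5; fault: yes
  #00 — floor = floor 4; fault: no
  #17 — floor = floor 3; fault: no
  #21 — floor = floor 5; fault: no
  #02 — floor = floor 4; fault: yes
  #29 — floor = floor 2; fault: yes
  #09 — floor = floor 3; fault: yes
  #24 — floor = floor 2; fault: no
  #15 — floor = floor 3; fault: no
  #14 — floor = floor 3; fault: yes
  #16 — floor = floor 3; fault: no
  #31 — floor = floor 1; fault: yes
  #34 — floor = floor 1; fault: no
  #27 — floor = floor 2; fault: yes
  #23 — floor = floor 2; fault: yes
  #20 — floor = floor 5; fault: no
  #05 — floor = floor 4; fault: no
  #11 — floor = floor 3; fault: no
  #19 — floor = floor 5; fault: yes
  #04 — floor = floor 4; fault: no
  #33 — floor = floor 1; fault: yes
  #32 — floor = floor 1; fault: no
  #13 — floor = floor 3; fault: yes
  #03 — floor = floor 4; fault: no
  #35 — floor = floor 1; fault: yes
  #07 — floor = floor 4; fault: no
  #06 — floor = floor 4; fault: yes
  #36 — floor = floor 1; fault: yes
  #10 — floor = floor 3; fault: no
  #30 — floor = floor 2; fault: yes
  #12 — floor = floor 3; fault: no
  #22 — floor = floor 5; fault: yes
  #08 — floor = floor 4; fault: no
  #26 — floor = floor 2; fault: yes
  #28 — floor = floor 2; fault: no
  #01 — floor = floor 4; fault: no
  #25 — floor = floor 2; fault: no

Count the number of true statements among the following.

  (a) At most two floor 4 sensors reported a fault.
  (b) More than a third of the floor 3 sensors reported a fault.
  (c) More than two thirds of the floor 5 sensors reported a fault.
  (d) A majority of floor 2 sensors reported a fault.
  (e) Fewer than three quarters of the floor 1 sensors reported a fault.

3

(a) floor 4: |A| = 9, |A ∩ B| = 2; needs |A ∩ B| ≤ 2 — true.
(b) floor 3: |A| = 9, |A ∩ B| = 3; needs |A ∩ B| / |A| > 1/3 — false.
(c) floor 5: |A| = 5, |A ∩ B| = 3; needs |A ∩ B| / |A| > 2/3 — false.
(d) floor 2: |A| = 8, |A ∩ B| = 5; needs |A ∩ B| > |A ∖ B| — true.
(e) floor 1: |A| = 6, |A ∩ B| = 4; needs |A ∩ B| / |A| < 3/4 — true.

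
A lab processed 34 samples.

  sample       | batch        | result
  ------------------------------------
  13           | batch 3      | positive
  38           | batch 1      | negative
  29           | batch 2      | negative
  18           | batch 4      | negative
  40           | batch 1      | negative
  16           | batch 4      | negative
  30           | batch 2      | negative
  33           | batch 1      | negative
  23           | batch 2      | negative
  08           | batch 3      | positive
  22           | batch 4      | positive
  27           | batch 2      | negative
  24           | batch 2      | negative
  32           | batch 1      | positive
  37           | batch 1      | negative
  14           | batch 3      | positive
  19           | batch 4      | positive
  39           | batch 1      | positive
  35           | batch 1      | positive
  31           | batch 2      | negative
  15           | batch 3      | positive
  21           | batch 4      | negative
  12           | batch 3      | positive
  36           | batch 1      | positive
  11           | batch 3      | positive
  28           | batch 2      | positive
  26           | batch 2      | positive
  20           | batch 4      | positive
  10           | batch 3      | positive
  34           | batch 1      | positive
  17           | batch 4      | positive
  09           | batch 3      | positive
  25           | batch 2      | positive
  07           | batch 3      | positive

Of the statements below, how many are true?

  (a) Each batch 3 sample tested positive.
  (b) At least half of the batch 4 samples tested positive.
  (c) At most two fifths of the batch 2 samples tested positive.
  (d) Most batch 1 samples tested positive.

4

(a) batch 3: |A| = 9, |A ∩ B| = 9; needs A ⊆ B, i.e. every element of A is in B (|A ∖ B| = 0) — true.
(b) batch 4: |A| = 7, |A ∩ B| = 4; needs |A ∩ B| ≥ |A ∖ B| — true.
(c) batch 2: |A| = 9, |A ∩ B| = 3; needs |A ∩ B| / |A| ≤ 2/5 — true.
(d) batch 1: |A| = 9, |A ∩ B| = 5; needs |A ∩ B| > |A ∖ B| — true.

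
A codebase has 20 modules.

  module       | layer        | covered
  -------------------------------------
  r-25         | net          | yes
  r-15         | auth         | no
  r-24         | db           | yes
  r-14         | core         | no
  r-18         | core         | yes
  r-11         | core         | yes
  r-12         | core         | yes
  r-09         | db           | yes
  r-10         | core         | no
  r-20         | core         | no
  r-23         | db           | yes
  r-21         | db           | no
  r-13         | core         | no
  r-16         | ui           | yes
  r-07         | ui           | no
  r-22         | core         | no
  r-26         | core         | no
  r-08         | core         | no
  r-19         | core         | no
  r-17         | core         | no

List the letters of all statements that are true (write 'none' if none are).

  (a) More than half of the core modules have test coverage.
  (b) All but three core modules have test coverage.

none

|A| = 12, |A ∩ B| = 3, |A ∖ B| = 9.
(a) |A ∩ B| > |A ∖ B|: fails.
(b) |A ∖ B| = 3: fails.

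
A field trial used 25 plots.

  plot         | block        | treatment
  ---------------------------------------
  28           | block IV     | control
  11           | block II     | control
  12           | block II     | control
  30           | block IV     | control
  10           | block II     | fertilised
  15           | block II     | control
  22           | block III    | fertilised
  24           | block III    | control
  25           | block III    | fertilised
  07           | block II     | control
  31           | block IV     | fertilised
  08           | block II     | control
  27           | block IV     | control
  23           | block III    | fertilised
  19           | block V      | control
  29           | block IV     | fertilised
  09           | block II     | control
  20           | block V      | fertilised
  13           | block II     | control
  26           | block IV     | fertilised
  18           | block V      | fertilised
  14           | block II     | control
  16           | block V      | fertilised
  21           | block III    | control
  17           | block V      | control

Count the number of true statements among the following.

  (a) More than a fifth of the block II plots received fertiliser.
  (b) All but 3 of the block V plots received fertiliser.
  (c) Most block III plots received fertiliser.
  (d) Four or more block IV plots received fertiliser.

1

(a) block II: |A| = 9, |A ∩ B| = 1; needs |A ∩ B| / |A| > 1/5 — false.
(b) block V: |A| = 5, |A ∩ B| = 3; needs |A ∖ B| = 3 — false.
(c) block III: |A| = 5, |A ∩ B| = 3; needs |A ∩ B| > |A ∖ B| — true.
(d) block IV: |A| = 6, |A ∩ B| = 3; needs |A ∩ B| ≥ 4 — false.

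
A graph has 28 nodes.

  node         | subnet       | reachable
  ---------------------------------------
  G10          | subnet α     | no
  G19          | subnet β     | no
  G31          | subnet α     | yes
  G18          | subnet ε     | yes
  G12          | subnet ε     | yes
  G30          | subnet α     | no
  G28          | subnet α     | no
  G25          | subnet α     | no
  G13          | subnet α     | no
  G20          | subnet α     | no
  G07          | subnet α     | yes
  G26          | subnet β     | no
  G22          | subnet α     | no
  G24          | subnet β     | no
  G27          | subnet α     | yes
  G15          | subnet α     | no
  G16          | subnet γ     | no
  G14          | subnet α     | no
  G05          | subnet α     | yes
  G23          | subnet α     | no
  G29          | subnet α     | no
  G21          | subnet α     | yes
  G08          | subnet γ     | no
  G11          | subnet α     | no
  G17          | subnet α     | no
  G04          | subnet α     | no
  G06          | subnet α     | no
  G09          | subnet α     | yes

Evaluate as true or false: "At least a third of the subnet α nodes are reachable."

False

'At least a third of the subnet α nodes are reachable' holds iff |A ∩ B| / |A| ≥ 1/3.
|A| = 21, |A ∩ B| = 6, |A ∖ B| = 15.
|A ∩ B|/|A| = 6/21, so the statement is false.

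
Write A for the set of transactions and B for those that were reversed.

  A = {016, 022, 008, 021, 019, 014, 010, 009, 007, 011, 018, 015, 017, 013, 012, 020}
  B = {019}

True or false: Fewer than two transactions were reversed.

True

Truth condition: |A ∩ B| < 2.
|A| = 16, |A ∩ B| = 1, |A ∖ B| = 15.
|A ∩ B| = 1, so the statement is true.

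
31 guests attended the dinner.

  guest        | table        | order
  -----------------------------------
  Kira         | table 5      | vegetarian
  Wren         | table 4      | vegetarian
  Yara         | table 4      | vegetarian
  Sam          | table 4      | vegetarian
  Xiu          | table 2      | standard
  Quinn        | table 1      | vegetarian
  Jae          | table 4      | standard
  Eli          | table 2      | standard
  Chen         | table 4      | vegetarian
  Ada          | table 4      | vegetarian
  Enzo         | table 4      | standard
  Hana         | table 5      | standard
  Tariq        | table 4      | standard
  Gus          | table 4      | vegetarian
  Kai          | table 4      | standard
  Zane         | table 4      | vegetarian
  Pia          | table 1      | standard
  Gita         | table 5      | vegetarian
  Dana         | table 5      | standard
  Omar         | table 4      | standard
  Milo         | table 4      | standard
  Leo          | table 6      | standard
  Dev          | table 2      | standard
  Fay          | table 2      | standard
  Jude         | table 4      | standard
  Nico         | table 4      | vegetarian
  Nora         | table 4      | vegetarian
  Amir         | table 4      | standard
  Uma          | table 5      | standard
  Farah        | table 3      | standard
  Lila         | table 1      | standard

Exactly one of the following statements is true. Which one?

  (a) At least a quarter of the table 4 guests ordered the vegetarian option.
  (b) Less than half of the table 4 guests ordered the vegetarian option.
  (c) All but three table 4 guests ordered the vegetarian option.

(a)

|A| = 17, |A ∩ B| = 9, |A ∖ B| = 8.
(a) requires |A ∩ B| / |A| ≥ 1/4: true.
(b) requires |A ∩ B| < |A ∖ B|: false.
(c) requires |A ∖ B| = 3: false.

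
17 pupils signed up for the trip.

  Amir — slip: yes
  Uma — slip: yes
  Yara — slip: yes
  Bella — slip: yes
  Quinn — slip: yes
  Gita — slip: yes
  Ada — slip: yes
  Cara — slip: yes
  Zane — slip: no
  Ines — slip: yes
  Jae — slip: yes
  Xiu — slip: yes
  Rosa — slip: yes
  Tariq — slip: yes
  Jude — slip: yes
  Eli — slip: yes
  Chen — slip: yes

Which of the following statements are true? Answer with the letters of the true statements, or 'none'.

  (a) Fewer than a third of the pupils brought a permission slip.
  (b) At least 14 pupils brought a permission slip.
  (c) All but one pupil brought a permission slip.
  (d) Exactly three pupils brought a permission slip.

|A| = 17, |A ∩ B| = 16, |A ∖ B| = 1.
(a) |A ∩ B| / |A| < 1/3: fails.
(b) |A ∩ B| ≥ 14: holds.
(c) |A ∖ B| = 1: holds.
(d) |A ∩ B| = 3: fails.

(b), (c)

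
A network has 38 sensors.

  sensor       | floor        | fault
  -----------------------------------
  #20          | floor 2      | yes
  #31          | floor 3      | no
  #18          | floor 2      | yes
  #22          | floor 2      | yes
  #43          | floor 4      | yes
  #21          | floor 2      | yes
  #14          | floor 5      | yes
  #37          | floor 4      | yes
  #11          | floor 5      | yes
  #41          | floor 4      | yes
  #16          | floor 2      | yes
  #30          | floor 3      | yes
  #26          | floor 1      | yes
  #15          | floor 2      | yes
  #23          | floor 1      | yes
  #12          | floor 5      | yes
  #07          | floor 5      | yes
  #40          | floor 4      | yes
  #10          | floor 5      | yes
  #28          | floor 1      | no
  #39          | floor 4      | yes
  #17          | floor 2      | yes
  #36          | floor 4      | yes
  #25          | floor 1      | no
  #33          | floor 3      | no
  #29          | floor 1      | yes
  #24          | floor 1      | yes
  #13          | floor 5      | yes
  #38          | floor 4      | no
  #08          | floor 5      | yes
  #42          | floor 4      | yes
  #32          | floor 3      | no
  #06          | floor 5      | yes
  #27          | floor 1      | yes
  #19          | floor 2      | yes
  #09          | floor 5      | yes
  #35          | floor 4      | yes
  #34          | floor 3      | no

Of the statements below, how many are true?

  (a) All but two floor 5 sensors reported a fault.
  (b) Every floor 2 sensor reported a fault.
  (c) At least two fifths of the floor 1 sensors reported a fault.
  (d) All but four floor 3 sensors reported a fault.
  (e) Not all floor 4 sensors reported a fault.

4

(a) floor 5: |A| = 9, |A ∩ B| = 9; needs |A ∖ B| = 2 — false.
(b) floor 2: |A| = 8, |A ∩ B| = 8; needs A ⊆ B, i.e. every element of A is in B (|A ∖ B| = 0) — true.
(c) floor 1: |A| = 7, |A ∩ B| = 5; needs |A ∩ B| / |A| ≥ 2/5 — true.
(d) floor 3: |A| = 5, |A ∩ B| = 1; needs |A ∖ B| = 4 — true.
(e) floor 4: |A| = 9, |A ∩ B| = 8; needs A ⊄ B (|A ∖ B| ≥ 1) — true.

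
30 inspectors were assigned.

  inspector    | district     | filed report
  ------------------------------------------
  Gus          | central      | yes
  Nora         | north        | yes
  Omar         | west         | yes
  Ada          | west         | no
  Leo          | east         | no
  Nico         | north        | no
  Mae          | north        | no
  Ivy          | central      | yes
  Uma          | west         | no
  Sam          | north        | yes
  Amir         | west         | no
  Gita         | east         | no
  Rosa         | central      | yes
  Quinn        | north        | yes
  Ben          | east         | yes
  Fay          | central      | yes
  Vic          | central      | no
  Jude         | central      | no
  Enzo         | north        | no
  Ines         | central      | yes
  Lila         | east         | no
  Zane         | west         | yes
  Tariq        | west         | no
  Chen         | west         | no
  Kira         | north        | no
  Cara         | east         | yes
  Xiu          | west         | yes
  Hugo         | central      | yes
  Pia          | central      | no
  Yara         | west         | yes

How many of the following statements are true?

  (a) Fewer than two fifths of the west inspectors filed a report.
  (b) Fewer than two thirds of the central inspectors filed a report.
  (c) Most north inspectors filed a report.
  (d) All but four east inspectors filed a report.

(a) west: |A| = 9, |A ∩ B| = 4; needs |A ∩ B| / |A| < 2/5 — false.
(b) central: |A| = 9, |A ∩ B| = 6; needs |A ∩ B| / |A| < 2/3 — false.
(c) north: |A| = 7, |A ∩ B| = 3; needs |A ∩ B| > |A ∖ B| — false.
(d) east: |A| = 5, |A ∩ B| = 2; needs |A ∖ B| = 4 — false.

0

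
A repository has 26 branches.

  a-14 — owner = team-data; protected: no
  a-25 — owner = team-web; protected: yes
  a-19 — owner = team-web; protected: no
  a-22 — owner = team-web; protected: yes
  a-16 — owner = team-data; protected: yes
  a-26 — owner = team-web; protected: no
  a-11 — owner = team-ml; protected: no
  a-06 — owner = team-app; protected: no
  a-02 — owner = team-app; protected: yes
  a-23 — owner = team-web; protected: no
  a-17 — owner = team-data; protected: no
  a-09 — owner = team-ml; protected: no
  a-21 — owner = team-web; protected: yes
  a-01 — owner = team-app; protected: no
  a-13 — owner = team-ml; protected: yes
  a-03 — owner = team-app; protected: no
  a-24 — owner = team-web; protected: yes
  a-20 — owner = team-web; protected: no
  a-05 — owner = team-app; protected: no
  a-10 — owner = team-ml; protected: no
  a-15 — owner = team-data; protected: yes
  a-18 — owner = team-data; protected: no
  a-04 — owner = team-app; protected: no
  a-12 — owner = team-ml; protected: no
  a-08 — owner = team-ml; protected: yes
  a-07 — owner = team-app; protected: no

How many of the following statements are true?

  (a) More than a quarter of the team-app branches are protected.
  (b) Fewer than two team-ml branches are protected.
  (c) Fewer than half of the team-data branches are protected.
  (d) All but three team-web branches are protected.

(a) team-app: |A| = 7, |A ∩ B| = 1; needs |A ∩ B| / |A| > 1/4 — false.
(b) team-ml: |A| = 6, |A ∩ B| = 2; needs |A ∩ B| < 2 — false.
(c) team-data: |A| = 5, |A ∩ B| = 2; needs |A ∩ B| < |A ∖ B| — true.
(d) team-web: |A| = 8, |A ∩ B| = 4; needs |A ∖ B| = 3 — false.

1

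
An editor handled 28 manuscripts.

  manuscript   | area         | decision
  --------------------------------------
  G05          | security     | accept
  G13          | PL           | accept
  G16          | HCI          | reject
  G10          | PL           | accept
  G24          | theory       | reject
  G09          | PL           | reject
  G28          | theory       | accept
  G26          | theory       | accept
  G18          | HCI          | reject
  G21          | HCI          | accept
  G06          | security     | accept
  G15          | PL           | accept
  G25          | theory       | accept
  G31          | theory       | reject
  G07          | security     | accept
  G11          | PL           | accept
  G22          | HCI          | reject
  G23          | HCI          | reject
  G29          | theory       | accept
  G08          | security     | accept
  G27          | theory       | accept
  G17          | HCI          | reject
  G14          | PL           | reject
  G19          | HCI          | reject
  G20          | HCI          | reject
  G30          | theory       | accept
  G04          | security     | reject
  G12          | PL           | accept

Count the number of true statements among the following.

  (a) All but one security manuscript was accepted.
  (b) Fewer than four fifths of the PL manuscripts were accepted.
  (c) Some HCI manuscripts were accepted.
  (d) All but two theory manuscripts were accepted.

4

(a) security: |A| = 5, |A ∩ B| = 4; needs |A ∖ B| = 1 — true.
(b) PL: |A| = 7, |A ∩ B| = 5; needs |A ∩ B| / |A| < 4/5 — true.
(c) HCI: |A| = 8, |A ∩ B| = 1; needs A ∩ B ≠ ∅ (|A ∩ B| ≥ 1) — true.
(d) theory: |A| = 8, |A ∩ B| = 6; needs |A ∖ B| = 2 — true.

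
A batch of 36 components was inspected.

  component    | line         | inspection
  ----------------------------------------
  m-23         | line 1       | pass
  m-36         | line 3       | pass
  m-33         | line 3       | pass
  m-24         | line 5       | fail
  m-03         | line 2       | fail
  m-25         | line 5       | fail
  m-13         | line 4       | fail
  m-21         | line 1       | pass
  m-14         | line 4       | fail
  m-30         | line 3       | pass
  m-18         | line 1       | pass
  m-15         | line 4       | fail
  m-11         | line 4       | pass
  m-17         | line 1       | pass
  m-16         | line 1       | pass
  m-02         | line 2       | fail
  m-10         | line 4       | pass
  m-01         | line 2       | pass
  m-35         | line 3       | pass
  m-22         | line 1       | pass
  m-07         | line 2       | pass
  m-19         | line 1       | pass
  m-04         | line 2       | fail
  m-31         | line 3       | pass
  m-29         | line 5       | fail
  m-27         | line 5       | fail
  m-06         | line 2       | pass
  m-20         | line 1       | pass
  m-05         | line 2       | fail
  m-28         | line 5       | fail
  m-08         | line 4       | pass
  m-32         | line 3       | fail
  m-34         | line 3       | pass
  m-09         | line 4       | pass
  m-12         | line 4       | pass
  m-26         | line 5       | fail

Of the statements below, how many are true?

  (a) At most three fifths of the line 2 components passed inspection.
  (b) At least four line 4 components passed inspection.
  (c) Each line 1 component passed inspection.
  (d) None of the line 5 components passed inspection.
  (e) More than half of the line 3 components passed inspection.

(a) line 2: |A| = 7, |A ∩ B| = 3; needs |A ∩ B| / |A| ≤ 3/5 — true.
(b) line 4: |A| = 8, |A ∩ B| = 5; needs |A ∩ B| ≥ 4 — true.
(c) line 1: |A| = 8, |A ∩ B| = 8; needs A ⊆ B, i.e. every element of A is in B (|A ∖ B| = 0) — true.
(d) line 5: |A| = 6, |A ∩ B| = 0; needs A ∩ B = ∅ (|A ∩ B| = 0) — true.
(e) line 3: |A| = 7, |A ∩ B| = 6; needs |A ∩ B| > |A ∖ B| — true.

5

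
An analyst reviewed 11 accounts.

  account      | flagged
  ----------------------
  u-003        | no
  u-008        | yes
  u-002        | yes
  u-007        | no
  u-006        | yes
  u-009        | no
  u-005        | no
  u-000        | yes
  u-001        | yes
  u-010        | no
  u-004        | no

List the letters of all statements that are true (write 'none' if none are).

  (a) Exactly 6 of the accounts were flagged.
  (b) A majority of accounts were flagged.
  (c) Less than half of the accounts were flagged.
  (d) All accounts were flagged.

(c)

|A| = 11, |A ∩ B| = 5, |A ∖ B| = 6.
(a) |A ∩ B| = 6: fails.
(b) |A ∩ B| > |A ∖ B|: fails.
(c) |A ∩ B| < |A ∖ B|: holds.
(d) A ⊆ B, i.e. every element of A is in B (|A ∖ B| = 0): fails.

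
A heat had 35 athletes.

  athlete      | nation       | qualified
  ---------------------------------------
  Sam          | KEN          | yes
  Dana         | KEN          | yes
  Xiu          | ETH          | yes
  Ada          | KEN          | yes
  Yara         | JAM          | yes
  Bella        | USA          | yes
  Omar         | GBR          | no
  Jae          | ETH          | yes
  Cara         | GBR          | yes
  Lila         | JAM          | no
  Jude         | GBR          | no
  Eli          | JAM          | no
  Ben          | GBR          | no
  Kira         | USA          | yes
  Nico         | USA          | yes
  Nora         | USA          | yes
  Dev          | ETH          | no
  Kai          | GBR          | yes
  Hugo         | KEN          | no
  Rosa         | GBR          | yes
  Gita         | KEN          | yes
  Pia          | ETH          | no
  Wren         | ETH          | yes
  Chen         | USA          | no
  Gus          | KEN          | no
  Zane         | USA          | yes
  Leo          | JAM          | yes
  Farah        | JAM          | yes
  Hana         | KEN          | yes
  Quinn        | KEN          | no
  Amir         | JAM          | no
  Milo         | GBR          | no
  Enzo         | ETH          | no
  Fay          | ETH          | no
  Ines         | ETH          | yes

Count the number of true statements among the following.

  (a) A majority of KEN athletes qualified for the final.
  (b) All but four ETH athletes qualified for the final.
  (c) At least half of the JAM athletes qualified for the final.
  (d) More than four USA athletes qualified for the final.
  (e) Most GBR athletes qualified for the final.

4

(a) KEN: |A| = 8, |A ∩ B| = 5; needs |A ∩ B| > |A ∖ B| — true.
(b) ETH: |A| = 8, |A ∩ B| = 4; needs |A ∖ B| = 4 — true.
(c) JAM: |A| = 6, |A ∩ B| = 3; needs |A ∩ B| ≥ |A ∖ B| — true.
(d) USA: |A| = 6, |A ∩ B| = 5; needs |A ∩ B| > 4 — true.
(e) GBR: |A| = 7, |A ∩ B| = 3; needs |A ∩ B| > |A ∖ B| — false.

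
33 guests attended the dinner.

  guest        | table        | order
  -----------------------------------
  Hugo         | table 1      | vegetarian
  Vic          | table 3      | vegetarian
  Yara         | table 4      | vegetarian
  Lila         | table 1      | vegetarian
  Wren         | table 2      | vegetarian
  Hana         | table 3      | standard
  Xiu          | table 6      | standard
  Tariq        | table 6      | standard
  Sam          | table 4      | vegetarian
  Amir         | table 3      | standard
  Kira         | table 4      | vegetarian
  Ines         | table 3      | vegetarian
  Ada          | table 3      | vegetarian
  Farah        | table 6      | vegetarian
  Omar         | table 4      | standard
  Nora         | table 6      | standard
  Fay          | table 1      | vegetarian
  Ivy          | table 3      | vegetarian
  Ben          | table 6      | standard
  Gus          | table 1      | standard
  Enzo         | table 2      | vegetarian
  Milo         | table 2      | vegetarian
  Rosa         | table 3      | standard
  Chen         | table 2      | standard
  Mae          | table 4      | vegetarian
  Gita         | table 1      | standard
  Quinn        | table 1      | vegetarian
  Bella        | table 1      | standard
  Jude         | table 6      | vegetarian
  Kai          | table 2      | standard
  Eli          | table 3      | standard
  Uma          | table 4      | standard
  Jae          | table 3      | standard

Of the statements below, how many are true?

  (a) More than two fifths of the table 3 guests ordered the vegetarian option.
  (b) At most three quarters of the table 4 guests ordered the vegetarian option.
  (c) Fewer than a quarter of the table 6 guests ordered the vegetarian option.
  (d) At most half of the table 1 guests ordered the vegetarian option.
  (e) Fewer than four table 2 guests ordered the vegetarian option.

(a) table 3: |A| = 9, |A ∩ B| = 4; needs |A ∩ B| / |A| > 2/5 — true.
(b) table 4: |A| = 6, |A ∩ B| = 4; needs |A ∩ B| / |A| ≤ 3/4 — true.
(c) table 6: |A| = 6, |A ∩ B| = 2; needs |A ∩ B| / |A| < 1/4 — false.
(d) table 1: |A| = 7, |A ∩ B| = 4; needs |A ∩ B| ≤ |A ∖ B| — false.
(e) table 2: |A| = 5, |A ∩ B| = 3; needs |A ∩ B| < 4 — true.

3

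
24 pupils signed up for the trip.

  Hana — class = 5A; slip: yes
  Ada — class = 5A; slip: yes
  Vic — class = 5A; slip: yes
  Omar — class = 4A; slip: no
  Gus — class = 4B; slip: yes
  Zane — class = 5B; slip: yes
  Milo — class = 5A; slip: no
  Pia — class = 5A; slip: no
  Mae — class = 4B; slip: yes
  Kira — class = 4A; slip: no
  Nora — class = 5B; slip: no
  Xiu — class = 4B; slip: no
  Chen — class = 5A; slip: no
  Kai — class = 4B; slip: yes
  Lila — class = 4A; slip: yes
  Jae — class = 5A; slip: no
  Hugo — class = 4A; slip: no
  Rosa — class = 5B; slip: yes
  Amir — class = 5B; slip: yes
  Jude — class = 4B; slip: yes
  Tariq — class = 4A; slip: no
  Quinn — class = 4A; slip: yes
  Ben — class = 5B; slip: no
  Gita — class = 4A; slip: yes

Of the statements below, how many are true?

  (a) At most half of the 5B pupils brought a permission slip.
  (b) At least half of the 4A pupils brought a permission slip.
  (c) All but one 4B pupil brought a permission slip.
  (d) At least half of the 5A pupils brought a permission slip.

(a) 5B: |A| = 5, |A ∩ B| = 3; needs |A ∩ B| ≤ |A ∖ B| — false.
(b) 4A: |A| = 7, |A ∩ B| = 3; needs |A ∩ B| ≥ |A ∖ B| — false.
(c) 4B: |A| = 5, |A ∩ B| = 4; needs |A ∖ B| = 1 — true.
(d) 5A: |A| = 7, |A ∩ B| = 3; needs |A ∩ B| ≥ |A ∖ B| — false.

1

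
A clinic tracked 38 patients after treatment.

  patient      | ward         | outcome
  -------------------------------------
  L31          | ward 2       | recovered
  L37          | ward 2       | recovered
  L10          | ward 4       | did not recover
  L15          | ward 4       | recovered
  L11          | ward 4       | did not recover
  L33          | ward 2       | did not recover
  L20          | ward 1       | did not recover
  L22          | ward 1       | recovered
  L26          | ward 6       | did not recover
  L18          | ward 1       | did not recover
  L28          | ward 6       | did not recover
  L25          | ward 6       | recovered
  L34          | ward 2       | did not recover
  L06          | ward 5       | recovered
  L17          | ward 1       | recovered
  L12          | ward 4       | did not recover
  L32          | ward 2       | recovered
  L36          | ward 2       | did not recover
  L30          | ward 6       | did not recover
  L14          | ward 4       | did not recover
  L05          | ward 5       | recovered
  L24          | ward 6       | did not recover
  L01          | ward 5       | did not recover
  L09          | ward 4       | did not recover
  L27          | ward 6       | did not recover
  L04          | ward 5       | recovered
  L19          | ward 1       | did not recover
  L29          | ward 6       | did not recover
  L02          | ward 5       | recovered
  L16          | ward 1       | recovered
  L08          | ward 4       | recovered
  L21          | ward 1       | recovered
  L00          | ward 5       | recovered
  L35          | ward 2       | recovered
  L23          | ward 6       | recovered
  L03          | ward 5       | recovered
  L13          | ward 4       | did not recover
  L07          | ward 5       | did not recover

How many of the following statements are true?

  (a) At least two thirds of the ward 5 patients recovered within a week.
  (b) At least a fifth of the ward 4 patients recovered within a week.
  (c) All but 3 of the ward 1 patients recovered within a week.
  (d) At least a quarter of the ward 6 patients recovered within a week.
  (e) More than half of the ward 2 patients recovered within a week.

5

(a) ward 5: |A| = 8, |A ∩ B| = 6; needs |A ∩ B| / |A| ≥ 2/3 — true.
(b) ward 4: |A| = 8, |A ∩ B| = 2; needs |A ∩ B| / |A| ≥ 1/5 — true.
(c) ward 1: |A| = 7, |A ∩ B| = 4; needs |A ∖ B| = 3 — true.
(d) ward 6: |A| = 8, |A ∩ B| = 2; needs |A ∩ B| / |A| ≥ 1/4 — true.
(e) ward 2: |A| = 7, |A ∩ B| = 4; needs |A ∩ B| > |A ∖ B| — true.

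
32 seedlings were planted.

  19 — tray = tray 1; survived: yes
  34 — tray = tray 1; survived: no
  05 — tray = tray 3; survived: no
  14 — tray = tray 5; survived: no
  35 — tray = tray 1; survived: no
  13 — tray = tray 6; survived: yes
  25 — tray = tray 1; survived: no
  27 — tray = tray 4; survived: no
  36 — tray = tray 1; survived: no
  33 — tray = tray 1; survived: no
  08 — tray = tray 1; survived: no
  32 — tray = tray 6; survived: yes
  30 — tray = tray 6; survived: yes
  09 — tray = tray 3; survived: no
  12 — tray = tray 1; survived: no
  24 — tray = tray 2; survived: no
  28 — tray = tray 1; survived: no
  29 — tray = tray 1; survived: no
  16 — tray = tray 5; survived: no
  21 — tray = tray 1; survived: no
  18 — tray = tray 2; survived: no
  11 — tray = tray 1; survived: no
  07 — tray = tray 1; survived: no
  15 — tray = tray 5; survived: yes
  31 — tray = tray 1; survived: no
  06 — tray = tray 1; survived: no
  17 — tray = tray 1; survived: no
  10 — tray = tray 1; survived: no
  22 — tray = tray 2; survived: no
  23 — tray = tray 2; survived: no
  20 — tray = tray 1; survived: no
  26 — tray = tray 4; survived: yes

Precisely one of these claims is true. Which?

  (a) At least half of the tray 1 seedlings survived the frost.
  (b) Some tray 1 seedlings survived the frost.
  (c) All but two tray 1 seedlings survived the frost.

(b)

|A| = 18, |A ∩ B| = 1, |A ∖ B| = 17.
(a) requires |A ∩ B| ≥ |A ∖ B|: false.
(b) requires A ∩ B ≠ ∅ (|A ∩ B| ≥ 1): true.
(c) requires |A ∖ B| = 2: false.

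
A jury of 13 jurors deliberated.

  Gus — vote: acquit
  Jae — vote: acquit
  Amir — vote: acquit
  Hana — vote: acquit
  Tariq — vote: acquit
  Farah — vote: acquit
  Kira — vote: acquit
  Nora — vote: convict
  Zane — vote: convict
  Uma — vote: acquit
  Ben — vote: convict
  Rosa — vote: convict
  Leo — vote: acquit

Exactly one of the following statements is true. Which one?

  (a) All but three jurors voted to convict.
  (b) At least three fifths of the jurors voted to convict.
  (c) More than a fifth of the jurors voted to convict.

|A| = 13, |A ∩ B| = 4, |A ∖ B| = 9.
(a) requires |A ∖ B| = 3: false.
(b) requires |A ∩ B| / |A| ≥ 3/5: false.
(c) requires |A ∩ B| / |A| > 1/5: true.

(c)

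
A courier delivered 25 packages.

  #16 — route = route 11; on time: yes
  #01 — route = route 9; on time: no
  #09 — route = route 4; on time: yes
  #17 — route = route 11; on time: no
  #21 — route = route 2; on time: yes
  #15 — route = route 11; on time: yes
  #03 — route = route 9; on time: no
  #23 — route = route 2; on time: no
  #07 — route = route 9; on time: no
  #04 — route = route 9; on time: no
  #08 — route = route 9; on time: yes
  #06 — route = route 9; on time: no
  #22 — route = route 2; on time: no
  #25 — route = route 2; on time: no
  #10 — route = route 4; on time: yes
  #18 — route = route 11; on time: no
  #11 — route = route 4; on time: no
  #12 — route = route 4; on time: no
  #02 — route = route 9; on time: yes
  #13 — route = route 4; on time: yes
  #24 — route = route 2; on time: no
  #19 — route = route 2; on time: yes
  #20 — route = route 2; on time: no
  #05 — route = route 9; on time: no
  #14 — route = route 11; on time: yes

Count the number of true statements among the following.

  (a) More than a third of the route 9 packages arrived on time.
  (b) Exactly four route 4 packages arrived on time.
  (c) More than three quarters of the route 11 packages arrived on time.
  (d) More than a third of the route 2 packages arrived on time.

0

(a) route 9: |A| = 8, |A ∩ B| = 2; needs |A ∩ B| / |A| > 1/3 — false.
(b) route 4: |A| = 5, |A ∩ B| = 3; needs |A ∩ B| = 4 — false.
(c) route 11: |A| = 5, |A ∩ B| = 3; needs |A ∩ B| / |A| > 3/4 — false.
(d) route 2: |A| = 7, |A ∩ B| = 2; needs |A ∩ B| / |A| > 1/3 — false.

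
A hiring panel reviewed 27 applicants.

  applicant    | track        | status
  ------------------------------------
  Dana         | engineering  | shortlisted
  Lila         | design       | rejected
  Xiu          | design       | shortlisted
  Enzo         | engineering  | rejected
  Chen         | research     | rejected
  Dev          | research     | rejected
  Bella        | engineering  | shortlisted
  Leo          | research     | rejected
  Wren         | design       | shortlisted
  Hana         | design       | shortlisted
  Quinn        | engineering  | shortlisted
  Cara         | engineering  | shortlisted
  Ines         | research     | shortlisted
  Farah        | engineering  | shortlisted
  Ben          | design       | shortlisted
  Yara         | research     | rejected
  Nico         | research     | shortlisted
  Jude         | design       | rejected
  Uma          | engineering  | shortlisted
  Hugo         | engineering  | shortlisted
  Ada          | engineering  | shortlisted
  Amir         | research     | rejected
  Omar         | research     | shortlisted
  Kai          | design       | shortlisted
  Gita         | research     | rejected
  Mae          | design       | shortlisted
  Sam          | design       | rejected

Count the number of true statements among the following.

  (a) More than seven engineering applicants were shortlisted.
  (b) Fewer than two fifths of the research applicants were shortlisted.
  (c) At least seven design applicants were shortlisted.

(a) engineering: |A| = 9, |A ∩ B| = 8; needs |A ∩ B| > 7 — true.
(b) research: |A| = 9, |A ∩ B| = 3; needs |A ∩ B| / |A| < 2/5 — true.
(c) design: |A| = 9, |A ∩ B| = 6; needs |A ∩ B| ≥ 7 — false.

2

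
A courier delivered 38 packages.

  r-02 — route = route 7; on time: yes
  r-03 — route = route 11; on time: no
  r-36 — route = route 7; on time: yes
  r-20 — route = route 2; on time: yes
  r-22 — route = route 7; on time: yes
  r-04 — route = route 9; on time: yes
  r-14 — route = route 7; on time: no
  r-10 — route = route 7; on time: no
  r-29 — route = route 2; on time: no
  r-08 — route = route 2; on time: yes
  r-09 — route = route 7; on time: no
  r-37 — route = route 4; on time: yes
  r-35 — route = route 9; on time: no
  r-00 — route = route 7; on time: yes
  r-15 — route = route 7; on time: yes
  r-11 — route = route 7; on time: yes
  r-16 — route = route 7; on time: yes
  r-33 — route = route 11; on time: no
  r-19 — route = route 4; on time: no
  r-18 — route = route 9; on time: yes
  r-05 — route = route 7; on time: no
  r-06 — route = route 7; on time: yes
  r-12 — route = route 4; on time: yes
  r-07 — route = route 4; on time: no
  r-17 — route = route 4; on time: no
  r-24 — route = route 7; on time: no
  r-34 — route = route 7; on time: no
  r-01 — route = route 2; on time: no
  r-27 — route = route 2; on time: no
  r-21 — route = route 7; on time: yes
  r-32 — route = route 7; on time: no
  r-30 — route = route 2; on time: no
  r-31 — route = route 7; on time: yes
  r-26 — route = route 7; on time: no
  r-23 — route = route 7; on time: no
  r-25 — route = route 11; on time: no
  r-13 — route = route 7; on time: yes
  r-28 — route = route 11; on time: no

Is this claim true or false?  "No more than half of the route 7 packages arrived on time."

'No more than half of the route 7 packages arrived on time' holds iff |A ∩ B| ≤ |A ∖ B|.
|A| = 20, |A ∩ B| = 11, |A ∖ B| = 9.
11 > 9, so the statement is false.

False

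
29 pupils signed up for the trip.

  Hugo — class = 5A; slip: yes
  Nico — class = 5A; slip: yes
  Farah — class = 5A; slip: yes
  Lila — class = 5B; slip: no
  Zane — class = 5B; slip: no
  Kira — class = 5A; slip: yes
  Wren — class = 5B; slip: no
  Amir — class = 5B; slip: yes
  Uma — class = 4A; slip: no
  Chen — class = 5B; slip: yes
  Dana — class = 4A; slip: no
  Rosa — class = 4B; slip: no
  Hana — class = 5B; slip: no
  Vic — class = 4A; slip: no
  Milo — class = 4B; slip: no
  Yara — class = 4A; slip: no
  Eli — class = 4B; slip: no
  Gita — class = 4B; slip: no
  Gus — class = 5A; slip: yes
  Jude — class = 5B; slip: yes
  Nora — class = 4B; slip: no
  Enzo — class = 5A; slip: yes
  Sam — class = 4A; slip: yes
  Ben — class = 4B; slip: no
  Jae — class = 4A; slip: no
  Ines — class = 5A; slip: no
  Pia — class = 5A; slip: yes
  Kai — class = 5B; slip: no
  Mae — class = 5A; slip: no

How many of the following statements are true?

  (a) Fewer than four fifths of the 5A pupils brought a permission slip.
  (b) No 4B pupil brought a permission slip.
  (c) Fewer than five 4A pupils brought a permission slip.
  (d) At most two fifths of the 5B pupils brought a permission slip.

4

(a) 5A: |A| = 9, |A ∩ B| = 7; needs |A ∩ B| / |A| < 4/5 — true.
(b) 4B: |A| = 6, |A ∩ B| = 0; needs A ∩ B = ∅ (|A ∩ B| = 0) — true.
(c) 4A: |A| = 6, |A ∩ B| = 1; needs |A ∩ B| < 5 — true.
(d) 5B: |A| = 8, |A ∩ B| = 3; needs |A ∩ B| / |A| ≤ 2/5 — true.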